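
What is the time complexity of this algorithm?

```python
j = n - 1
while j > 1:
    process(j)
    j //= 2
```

Time complexity: O(log n).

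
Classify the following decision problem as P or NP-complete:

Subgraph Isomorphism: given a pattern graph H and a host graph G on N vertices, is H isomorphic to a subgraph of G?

This problem is NP-complete: generalizes Clique and Hamiltonian Path (pattern size is part of the input).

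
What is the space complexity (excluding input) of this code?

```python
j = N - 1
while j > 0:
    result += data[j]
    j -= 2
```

Space complexity: O(1).
Only a constant amount of auxiliary storage is used; nothing grows with n.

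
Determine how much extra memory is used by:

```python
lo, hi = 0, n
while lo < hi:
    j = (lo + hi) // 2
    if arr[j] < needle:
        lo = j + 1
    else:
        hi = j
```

Space complexity: O(1).
Only a constant amount of auxiliary storage is used; nothing grows with n.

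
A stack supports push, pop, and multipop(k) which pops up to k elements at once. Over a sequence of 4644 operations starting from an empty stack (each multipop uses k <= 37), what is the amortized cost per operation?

Each element is pushed exactly once and popped at most once (whether by pop or as part of a multipop). So the total number of individual pops over the whole sequence is at most the number of pushes, which is at most 4644. Total work <= 2 * 4644, hence O(1) amortized per operation.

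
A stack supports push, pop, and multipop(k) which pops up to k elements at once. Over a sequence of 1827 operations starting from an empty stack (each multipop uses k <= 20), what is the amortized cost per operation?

Each element is pushed exactly once and popped at most once (whether by pop or as part of a multipop). So the total number of individual pops over the whole sequence is at most the number of pushes, which is at most 1827. Total work <= 2 * 1827, hence O(1) amortized per operation.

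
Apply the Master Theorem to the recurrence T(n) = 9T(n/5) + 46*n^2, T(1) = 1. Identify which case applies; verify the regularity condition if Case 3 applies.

a=9, b=5, f(n)=46*n^2.
log_5(9) = 1.365 < 2.
f(n) = Omega(n^(1.365+epsilon)) for some epsilon > 0, so Case 3 is the candidate.
Regularity: a*f(n/b) = 9*46*(n/5)^2 = (9/25)*46*n^2 <= c*f(n) with c = 9/25 < 1. Satisfied.
Case 3: T(n) = Theta(n^2).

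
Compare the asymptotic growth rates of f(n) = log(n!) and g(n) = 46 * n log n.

f(n) = log(n!) and g(n) = 46 * n log n are Theta of each other: Stirling: log(n!) = n log n - n + O(log n) = Theta(n log n); the constant 46 doesn't change the Theta class.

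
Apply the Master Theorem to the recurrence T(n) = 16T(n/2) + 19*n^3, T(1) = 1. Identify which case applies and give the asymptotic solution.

a=16, b=2, f(n)=19*n^3.
log_2(16) = 4 > 3.
Since f(n) = O(n^3) is polynomially smaller than n^4, Case 1 applies.
T(n) = Theta(n^4).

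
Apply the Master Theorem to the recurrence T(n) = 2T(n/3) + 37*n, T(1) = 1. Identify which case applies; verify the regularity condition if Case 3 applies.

a=2, b=3, f(n)=37*n.
log_3(2) = 0.6309 < 1.
f(n) = Omega(n^(0.6309+epsilon)) for some epsilon > 0, so Case 3 is the candidate.
Regularity: a*f(n/b) = 2*37*(n/3)^1 = (2/3)*37*n^1 <= c*f(n) with c = 2/3 < 1. Satisfied.
Case 3: T(n) = Theta(n).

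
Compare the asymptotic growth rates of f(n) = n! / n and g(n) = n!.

g(n) = n! grows faster: the ratio n!/(n!/n) = n -> infinity.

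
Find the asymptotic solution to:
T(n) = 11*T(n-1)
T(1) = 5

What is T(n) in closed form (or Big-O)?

Each step multiplies by 11. T(n) = T(1)*11^(n-1) = 5*11^(n-1).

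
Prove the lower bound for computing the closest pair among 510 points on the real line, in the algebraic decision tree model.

Reduction from element distinctness: given 510 reals, the closest-pair distance is 0 iff two are equal. Element distinctness has an Omega(n log n) lower bound in the algebraic decision tree model (Ben-Or). Therefore closest pair on a line also requires Omega(n log n). Sorting then a linear scan achieves this.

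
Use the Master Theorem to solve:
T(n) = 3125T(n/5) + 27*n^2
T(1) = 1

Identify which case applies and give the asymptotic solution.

a=3125, b=5, f(n)=27*n^2.
log_5(3125) = 5 > 2.
Since f(n) = O(n^2) is polynomially smaller than n^5, Case 1 applies.
T(n) = Theta(n^5).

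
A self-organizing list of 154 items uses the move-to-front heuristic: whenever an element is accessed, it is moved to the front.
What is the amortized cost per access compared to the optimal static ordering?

With potential Phi = number of inversions between the MTF list and the optimal static list (at most C(154,2)), each access has amortized cost at most 2 * (cost under optimal static ordering). This is the move-to-front 2-competitiveness result.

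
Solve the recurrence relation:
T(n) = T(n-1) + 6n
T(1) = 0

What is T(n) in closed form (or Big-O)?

Unrolling: T(n) = 0 + 6*(2 + 3 + ... + n) = 0 + 6*(n(n+1)/2 - 1) = O(n^2).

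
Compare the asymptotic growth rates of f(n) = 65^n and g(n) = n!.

g(n) = n! grows faster: n!/65^n -> infinity by Stirling.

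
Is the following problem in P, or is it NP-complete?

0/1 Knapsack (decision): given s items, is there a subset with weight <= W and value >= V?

This problem is NP-complete: reduces from Subset Sum.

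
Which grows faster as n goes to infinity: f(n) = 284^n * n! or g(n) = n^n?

f(n) = 284^n * n! grows faster: by Stirling n! ~ sqrt(2 pi n)(n/e)^n, so 284^n n! / n^n ~ (284/e)^n sqrt(2 pi n) -> infinity since 284/e > 1.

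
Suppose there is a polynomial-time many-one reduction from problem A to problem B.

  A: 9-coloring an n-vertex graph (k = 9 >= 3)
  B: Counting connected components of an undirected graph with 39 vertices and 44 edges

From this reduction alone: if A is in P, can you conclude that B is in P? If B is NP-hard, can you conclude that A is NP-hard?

A poly-time reduction A <=_p B transfers tractability DOWN (B easy => A easy) and hardness UP (A hard => B hard), not the reverse.
From A in P, the reduction alone does NOT give B in P: any problem in P trivially reduces to SAT, yet SAT is not known to be in P.
From B NP-hard, the reduction alone does NOT give A NP-hard: again, easy problems reduce to hard ones.
(Here in fact A is NP-complete and B is in P, so no such reduction is known -- its existence would imply P = NP; the analysis concerns only what the assumed reduction would or would not let you conclude.)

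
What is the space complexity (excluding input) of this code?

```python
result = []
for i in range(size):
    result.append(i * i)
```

Space complexity: O(n).
Auxiliary storage grows linearly with the input size n in the worst case.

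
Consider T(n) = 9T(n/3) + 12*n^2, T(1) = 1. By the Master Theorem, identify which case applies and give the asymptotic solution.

a=9, b=3, f(n)=12*n^2.
log_3(9) = 2, so n^(log_b(a)) = n^2.
f(n) = Theta(n^2), so Case 2 applies.
T(n) = Theta(n^2 log n).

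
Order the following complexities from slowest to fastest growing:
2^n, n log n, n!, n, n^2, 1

Ordered by growth rate: 1 < n < n log n < n^2 < 2^n < n!.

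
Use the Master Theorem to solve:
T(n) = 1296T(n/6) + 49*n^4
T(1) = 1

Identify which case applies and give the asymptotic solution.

a=1296, b=6, f(n)=49*n^4.
log_6(1296) = 4, so n^(log_b(a)) = n^4.
f(n) = Theta(n^4), so Case 2 applies.
T(n) = Theta(n^4 log n).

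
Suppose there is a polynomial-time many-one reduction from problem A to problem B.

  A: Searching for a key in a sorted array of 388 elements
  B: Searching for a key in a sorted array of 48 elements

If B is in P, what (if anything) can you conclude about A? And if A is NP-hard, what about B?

A poly-time reduction A <=_p B means any A-instance can be transformed to a B-instance in poly time.
If B is in P: compose the reduction with B's poly-time algorithm to solve A in poly time, so A is in P.
If A is NP-hard: every NP problem reduces to A, which reduces to B; composing reductions, every NP problem reduces to B, so B is NP-hard.
(Here in fact A is P and B is P.)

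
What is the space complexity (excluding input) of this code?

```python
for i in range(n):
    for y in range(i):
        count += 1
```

Space complexity: O(1).
Only a constant amount of auxiliary storage is used; nothing grows with n.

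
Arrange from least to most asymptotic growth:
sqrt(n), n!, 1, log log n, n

Ordered by growth rate: 1 < log log n < sqrt(n) < n < n!.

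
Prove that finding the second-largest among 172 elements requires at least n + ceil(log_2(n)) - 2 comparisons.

Lower bound (adversary): identifying the maximum requires 172-1 comparisons (each eliminates one candidate). Assign weight 1 to each element; on each comparison the adversary lets the heavier side win and gives it the loser's weight. The max ends with weight 172, but each comparison it wins at most doubles its weight, so the max must win >= ceil(log_2(172)) = 8 comparisons. The second-largest is one of those 8 direct losers to the max, and identifying which one is largest needs >= 8-1 further comparisons. Total >= 172-1 + 8-1 = 178.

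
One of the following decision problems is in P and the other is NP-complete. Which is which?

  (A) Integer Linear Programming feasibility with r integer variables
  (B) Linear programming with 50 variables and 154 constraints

(A) is NP-complete: ILP feasibility is NP-complete (LP relaxation is in P).
(B) is P: the ellipsoid and interior-point methods run in polynomial time.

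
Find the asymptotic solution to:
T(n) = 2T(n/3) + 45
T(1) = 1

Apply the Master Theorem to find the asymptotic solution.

a=2, b=3, f(n)=45. log_3(2) = 0.6309. Case 1 of Master Theorem: T(n) = O(n^0.6309).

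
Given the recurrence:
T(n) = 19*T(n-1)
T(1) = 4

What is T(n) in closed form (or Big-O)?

Each step multiplies by 19. T(n) = T(1)*19^(n-1) = 4*19^(n-1).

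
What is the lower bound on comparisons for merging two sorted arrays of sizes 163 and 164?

Adversary argument: with sizes 163 and 164 (differing by at most 1), interleave the two arrays so that every consecutive pair in the output comes from different inputs. Then each of the 326 adjacent output pairs must be directly compared, or the algorithm cannot determine their relative order. So 326 comparisons are necessary; standard merge achieves this.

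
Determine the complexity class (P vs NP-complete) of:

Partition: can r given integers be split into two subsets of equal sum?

This problem is NP-complete: Subset Sum reduces to it (one of Karp's 21 NP-complete problems).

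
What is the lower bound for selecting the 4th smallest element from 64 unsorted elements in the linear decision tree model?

Selecting the 4th smallest of 64 elements requires Omega(n) comparisons. Every element must be compared at least once. The BFPRT algorithm achieves O(n), making this tight.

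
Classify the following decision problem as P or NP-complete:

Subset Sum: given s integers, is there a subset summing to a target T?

This problem is NP-complete: one of Karp's 21 NP-complete problems.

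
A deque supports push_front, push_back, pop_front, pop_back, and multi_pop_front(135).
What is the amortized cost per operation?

Assign 2 credits to each push operation. A pop uses 1 saved credit. multi_pop_front(135) uses up to 135 saved credits from previous pushes. Credits never go negative. Amortized cost is O(1).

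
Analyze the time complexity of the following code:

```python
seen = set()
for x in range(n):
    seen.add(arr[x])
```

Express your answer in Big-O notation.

Time complexity: O(n).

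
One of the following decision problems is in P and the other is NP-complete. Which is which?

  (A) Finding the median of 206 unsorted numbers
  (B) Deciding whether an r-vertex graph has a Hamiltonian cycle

(A) is P: linear-time selection (median-of-medians) runs in O(n).
(B) is NP-complete: one of Karp's 21 NP-complete problems.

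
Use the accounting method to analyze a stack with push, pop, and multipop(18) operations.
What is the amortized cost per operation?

Assign 2 credits per push (1 for the push, 1 saved for a future pop). Each pop or element popped by multipop(18) uses 1 saved credit. Total credits never go negative, so amortized cost is O(1).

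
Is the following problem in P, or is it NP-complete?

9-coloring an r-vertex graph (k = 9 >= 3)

This problem is NP-complete: graph k-coloring for k>=3 is NP-complete by reduction from 3-SAT.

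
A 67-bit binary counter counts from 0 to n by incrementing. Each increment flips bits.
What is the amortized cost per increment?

Bit i flips every 2^i increments. Total flips over n increments: sum_{i=0}^{67} n/2^i < 2n. Amortized cost: 2n/n = O(1).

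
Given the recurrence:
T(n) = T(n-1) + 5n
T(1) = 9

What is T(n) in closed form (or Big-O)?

Unrolling: T(n) = 9 + 5*(2 + 3 + ... + n) = 9 + 5*(n(n+1)/2 - 1) = O(n^2).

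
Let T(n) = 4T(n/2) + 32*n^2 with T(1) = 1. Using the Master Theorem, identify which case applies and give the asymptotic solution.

a=4, b=2, f(n)=32*n^2.
log_2(4) = 2, so n^(log_b(a)) = n^2.
f(n) = Theta(n^2), so Case 2 applies.
T(n) = Theta(n^2 log n).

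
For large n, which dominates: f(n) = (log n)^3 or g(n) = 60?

f(n) = (log n)^3 grows faster: any unbounded function dominates a constant.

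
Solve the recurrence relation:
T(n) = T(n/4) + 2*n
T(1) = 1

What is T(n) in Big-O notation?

Geometric series: 2*n*(1 + 1/4 + 1/4^2 + ...) = O(n). T(n) = O(n).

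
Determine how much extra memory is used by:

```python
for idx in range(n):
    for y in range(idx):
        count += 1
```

Space complexity: O(1).
Only a constant amount of auxiliary storage is used; nothing grows with n.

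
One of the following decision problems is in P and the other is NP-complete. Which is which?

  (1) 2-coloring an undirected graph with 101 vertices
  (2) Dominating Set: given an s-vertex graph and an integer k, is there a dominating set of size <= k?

(1) is P: 2-coloring is bipartiteness testing via BFS, O(V+E).
(2) is NP-complete: reduces from Set Cover (with k part of the input).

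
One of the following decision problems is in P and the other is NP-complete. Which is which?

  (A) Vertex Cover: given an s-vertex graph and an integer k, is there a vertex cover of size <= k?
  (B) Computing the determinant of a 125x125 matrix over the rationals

(A) is NP-complete: one of Karp's 21 NP-complete problems (with k part of the input; for any fixed constant k it is in P).
(B) is P: Gaussian elimination runs in O(n^3).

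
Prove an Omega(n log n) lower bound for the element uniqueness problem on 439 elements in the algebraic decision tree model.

In the algebraic decision tree model, element uniqueness on 439 elements is equivalent to determining which cell of an arrangement of C(439,2) = 96141 hyperplanes x_i = x_j contains the input point. Ben-Or's theorem shows this requires Omega(n log n).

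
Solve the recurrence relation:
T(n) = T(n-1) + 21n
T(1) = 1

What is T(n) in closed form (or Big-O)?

Unrolling: T(n) = 1 + 21*(2 + 3 + ... + n) = 1 + 21*(n(n+1)/2 - 1) = O(n^2).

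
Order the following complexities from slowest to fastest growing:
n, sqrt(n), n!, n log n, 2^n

Ordered by growth rate: sqrt(n) < n < n log n < 2^n < n!.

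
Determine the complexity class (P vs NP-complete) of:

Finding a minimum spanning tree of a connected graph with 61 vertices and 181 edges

This problem is in P: Kruskal's / Prim's algorithms run in polynomial time.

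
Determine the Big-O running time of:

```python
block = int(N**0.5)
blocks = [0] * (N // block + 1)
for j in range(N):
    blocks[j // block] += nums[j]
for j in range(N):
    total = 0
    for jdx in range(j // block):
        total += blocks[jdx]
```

Time complexity: O(n * sqrt(n)).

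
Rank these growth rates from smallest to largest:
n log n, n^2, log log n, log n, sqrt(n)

Ordered by growth rate: log log n < log n < sqrt(n) < n log n < n^2.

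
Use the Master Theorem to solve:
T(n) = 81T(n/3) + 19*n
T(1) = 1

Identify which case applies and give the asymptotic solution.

a=81, b=3, f(n)=19*n.
log_3(81) = 4 > 1.
Since f(n) = O(n^1) is polynomially smaller than n^4, Case 1 applies.
T(n) = Theta(n^4).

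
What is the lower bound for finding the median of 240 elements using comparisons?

To find the median of 240 elements, every element must be compared at least once, so the lower bound is Omega(n). The BFPRT algorithm achieves O(n), making this tight.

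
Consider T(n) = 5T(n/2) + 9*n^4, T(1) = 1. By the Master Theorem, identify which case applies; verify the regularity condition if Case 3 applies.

a=5, b=2, f(n)=9*n^4.
log_2(5) = 2.322 < 4.
f(n) = Omega(n^(2.322+epsilon)) for some epsilon > 0, so Case 3 is the candidate.
Regularity: a*f(n/b) = 5*9*(n/2)^4 = (5/16)*9*n^4 <= c*f(n) with c = 5/16 < 1. Satisfied.
Case 3: T(n) = Theta(n^4).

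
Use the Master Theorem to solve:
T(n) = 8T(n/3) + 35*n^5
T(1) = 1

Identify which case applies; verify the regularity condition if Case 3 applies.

a=8, b=3, f(n)=35*n^5.
log_3(8) = 1.893 < 5.
f(n) = Omega(n^(1.893+epsilon)) for some epsilon > 0, so Case 3 is the candidate.
Regularity: a*f(n/b) = 8*35*(n/3)^5 = (8/243)*35*n^5 <= c*f(n) with c = 8/243 < 1. Satisfied.
Case 3: T(n) = Theta(n^5).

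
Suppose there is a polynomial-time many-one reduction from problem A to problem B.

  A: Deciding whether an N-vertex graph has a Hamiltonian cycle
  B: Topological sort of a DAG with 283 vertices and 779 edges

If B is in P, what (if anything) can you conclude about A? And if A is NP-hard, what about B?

A poly-time reduction A <=_p B means any A-instance can be transformed to a B-instance in poly time.
If B is in P: compose the reduction with B's poly-time algorithm to solve A in poly time, so A is in P.
If A is NP-hard: every NP problem reduces to A, which reduces to B; composing reductions, every NP problem reduces to B, so B is NP-hard.
(Here in fact A is NP-complete and B is in P, so no such reduction is known -- its existence would imply P = NP; the analysis concerns only what the assumed reduction would or would not let you conclude.)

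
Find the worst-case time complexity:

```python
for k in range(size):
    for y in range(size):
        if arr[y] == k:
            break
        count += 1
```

Time complexity: O(n^2).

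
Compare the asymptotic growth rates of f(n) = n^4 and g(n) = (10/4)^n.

g(n) = (10/4)^n grows faster: (10/4)^n is exponential with base 10/4 > 1, dominating every polynomial.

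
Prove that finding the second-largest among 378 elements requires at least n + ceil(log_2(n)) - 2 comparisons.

Lower bound (adversary): identifying the maximum requires 378-1 comparisons (each eliminates one candidate). Assign weight 1 to each element; on each comparison the adversary lets the heavier side win and gives it the loser's weight. The max ends with weight 378, but each comparison it wins at most doubles its weight, so the max must win >= ceil(log_2(378)) = 9 comparisons. The second-largest is one of those 9 direct losers to the max, and identifying which one is largest needs >= 9-1 further comparisons. Total >= 378-1 + 9-1 = 385.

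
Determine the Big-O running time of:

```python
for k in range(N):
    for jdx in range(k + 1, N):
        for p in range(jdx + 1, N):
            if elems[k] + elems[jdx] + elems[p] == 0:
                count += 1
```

Time complexity: O(n^3).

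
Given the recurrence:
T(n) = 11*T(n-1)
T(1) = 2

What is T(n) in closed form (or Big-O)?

Each step multiplies by 11. T(n) = T(1)*11^(n-1) = 2*11^(n-1).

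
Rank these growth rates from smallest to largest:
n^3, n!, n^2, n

Ordered by growth rate: n < n^2 < n^3 < n!.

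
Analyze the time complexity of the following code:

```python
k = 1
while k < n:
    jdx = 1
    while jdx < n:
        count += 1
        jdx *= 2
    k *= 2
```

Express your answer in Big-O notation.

Time complexity: O(log^2 n).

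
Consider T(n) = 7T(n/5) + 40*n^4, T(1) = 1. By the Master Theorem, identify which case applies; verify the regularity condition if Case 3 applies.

a=7, b=5, f(n)=40*n^4.
log_5(7) = 1.209 < 4.
f(n) = Omega(n^(1.209+epsilon)) for some epsilon > 0, so Case 3 is the candidate.
Regularity: a*f(n/b) = 7*40*(n/5)^4 = (7/625)*40*n^4 <= c*f(n) with c = 7/625 < 1. Satisfied.
Case 3: T(n) = Theta(n^4).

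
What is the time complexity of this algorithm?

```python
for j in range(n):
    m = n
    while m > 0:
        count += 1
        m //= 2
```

Time complexity: O(n log n).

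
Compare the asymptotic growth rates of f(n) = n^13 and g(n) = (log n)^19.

f(n) = n^13 grows faster: any positive polynomial dominates any polylog.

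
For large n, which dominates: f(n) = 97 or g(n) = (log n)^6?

g(n) = (log n)^6 grows faster: any unbounded function dominates a constant.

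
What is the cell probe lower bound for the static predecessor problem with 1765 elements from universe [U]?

The Patrascu-Thorup lower bound shows any data structure on n = 1765 elements using O(n * polylog(n)) space requires Omega(log log U) query time. van Emde Boas trees achieve O(log log U) with O(U) space.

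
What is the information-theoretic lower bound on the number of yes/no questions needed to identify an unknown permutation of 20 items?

There are 20! = 2432902008176640000 permutations. Each yes/no question gives at most 1 bit, so at least ceil(log_2(2432902008176640000)) = 62 questions are needed.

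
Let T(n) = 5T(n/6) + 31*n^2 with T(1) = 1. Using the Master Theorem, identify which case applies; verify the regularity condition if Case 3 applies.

a=5, b=6, f(n)=31*n^2.
log_6(5) = 0.8982 < 2.
f(n) = Omega(n^(0.8982+epsilon)) for some epsilon > 0, so Case 3 is the candidate.
Regularity: a*f(n/b) = 5*31*(n/6)^2 = (5/36)*31*n^2 <= c*f(n) with c = 5/36 < 1. Satisfied.
Case 3: T(n) = Theta(n^2).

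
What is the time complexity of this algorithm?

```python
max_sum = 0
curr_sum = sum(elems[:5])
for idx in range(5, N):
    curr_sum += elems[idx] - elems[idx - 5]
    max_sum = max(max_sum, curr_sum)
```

Time complexity: O(n).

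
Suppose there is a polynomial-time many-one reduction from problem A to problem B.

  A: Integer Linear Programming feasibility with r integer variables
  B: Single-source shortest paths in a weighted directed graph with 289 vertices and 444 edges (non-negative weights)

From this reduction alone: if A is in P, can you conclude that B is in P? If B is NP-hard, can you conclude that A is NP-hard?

A poly-time reduction A <=_p B transfers tractability DOWN (B easy => A easy) and hardness UP (A hard => B hard), not the reverse.
From A in P, the reduction alone does NOT give B in P: any problem in P trivially reduces to SAT, yet SAT is not known to be in P.
From B NP-hard, the reduction alone does NOT give A NP-hard: again, easy problems reduce to hard ones.
(Here in fact A is NP-complete and B is in P, so no such reduction is known -- its existence would imply P = NP; the analysis concerns only what the assumed reduction would or would not let you conclude.)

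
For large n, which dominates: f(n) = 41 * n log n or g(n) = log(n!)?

f(n) = 41 * n log n and g(n) = log(n!) are Theta of each other: Stirling: log(n!) = n log n - n + O(log n) = Theta(n log n); the constant 41 doesn't change the Theta class.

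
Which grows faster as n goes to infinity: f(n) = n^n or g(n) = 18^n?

f(n) = n^n grows faster: n^n / 18^n = (n/18)^n -> infinity once n > 18.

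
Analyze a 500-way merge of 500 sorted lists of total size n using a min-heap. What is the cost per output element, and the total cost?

Maintain a min-heap of size 500 holding the current head of each list. Each output step does one extract-min (O(log 500)) and one insert of that list's next element (O(log 500)). Each of the n elements passes through the heap exactly once, so the total cost is O(n log 500), i.e. O(log 500) per output element.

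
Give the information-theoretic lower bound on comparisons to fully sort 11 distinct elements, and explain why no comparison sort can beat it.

A comparison sort is a binary decision tree whose leaves are the 11! = 39916800 possible output permutations. A binary tree with L leaves has height >= ceil(log_2(L)). So any comparison sort needs >= ceil(log_2(11!)) = 26 comparisons in the worst case.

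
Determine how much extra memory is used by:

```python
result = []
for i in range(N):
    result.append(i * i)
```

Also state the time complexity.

Space complexity: O(n).
Auxiliary storage grows linearly with the input size n in the worst case.
Time complexity: O(n).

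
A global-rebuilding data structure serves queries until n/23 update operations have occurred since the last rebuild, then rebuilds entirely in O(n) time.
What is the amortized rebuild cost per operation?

The O(n) rebuild is triggered by n/23 operations, so each contributes O(n)/(n/23) = O(23) = O(1) to the rebuild cost.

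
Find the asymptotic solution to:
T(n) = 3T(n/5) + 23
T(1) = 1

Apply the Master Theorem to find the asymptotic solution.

a=3, b=5, f(n)=23. log_5(3) = 0.6826. Case 1 of Master Theorem: T(n) = O(n^0.6826).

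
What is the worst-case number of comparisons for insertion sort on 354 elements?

Insertion sort on reverse-sorted input: 1 + 2 + ... + (354-1) = 62481 comparisons.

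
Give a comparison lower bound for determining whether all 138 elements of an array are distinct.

In the algebraic decision-tree model, the YES region for element distinctness on 138 elements has 138! connected components (one per ordering). Ben-Or's theorem then gives a lower bound of Omega(log(n!)) = Omega(n log n).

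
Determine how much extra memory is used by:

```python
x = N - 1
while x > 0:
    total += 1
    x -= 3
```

Space complexity: O(1).
Only a constant amount of auxiliary storage is used; nothing grows with n.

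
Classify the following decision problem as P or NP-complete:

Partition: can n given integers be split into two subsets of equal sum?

This problem is NP-complete: Subset Sum reduces to it (one of Karp's 21 NP-complete problems).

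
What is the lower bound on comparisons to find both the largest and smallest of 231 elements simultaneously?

Pair elements first (floor(231/2) comparisons), then find max among winners and min among losers. Total: ceil(3*231/2) - 2 = 345 comparisons.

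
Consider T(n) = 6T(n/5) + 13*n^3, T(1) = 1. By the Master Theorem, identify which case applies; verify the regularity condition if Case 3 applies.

a=6, b=5, f(n)=13*n^3.
log_5(6) = 1.113 < 3.
f(n) = Omega(n^(1.113+epsilon)) for some epsilon > 0, so Case 3 is the candidate.
Regularity: a*f(n/b) = 6*13*(n/5)^3 = (6/125)*13*n^3 <= c*f(n) with c = 6/125 < 1. Satisfied.
Case 3: T(n) = Theta(n^3).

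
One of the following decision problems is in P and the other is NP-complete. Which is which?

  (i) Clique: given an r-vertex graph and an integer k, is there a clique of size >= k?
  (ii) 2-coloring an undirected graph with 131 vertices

(i) is NP-complete: complement of Independent Set / Vertex Cover (with k part of the input).
(ii) is P: 2-coloring is bipartiteness testing via BFS, O(V+E).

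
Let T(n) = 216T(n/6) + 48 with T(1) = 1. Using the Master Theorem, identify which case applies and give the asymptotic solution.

a=216, b=6, f(n)=48.
log_6(216) = 3 > 0.
Since f(n) = O(n^0) is polynomially smaller than n^3, Case 1 applies.
T(n) = Theta(n^3).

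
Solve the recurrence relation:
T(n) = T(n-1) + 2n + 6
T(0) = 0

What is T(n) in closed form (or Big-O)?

Dominant term in sum is 2*sum(i, i=1..n) = 2*n*(n+1)/2 = O(n^2).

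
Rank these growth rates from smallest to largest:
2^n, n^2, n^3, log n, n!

Ordered by growth rate: log n < n^2 < n^3 < 2^n < n!.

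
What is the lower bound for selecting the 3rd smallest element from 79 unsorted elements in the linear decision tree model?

Selecting the 3rd smallest of 79 elements requires Omega(n) comparisons. Every element must be compared at least once. The BFPRT algorithm achieves O(n), making this tight.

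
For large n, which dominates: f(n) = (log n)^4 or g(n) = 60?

f(n) = (log n)^4 grows faster: any unbounded function dominates a constant.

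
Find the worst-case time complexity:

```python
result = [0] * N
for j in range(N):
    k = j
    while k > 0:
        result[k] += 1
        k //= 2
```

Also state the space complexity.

Time complexity: O(n log n).
Space complexity: O(n).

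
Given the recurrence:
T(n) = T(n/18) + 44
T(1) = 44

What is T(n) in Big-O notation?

Each step divides n by 18 and adds 44. After log_18(n) steps, T(n) = O(log n).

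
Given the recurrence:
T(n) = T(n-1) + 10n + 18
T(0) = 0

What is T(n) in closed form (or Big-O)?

Dominant term in sum is 10*sum(i, i=1..n) = 10*n*(n+1)/2 = O(n^2).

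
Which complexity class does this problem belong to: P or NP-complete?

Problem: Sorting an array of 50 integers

This problem is in P: merge sort runs in O(n log n).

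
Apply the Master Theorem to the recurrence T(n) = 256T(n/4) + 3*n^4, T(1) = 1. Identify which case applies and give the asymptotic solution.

a=256, b=4, f(n)=3*n^4.
log_4(256) = 4, so n^(log_b(a)) = n^4.
f(n) = Theta(n^4), so Case 2 applies.
T(n) = Theta(n^4 log n).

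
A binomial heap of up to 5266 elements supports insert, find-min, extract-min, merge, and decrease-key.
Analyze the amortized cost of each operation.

A binomial heap with n <= 5266 elements has at most floor(log_2 5266) + 1 = 13 trees. Using potential Phi = number of trees: Insert adds one tree, but cascading merges reduce count -- amortized O(1). Find-min reads the cached minimum pointer: O(1). Extract-min creates O(log n) new trees: O(log n). Merge combines tree lists: O(log n). Decrease-key sifts the element up its tree of height <= log n: O(log n).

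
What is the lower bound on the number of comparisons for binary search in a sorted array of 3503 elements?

With 3503 possible positions, we need at least ceil(log_2(3503)) = 12 comparisons. Each comparison splits the remaining candidates by at most half.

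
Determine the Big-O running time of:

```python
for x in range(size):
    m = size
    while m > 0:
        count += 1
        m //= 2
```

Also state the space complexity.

Time complexity: O(n log n).
Space complexity: O(1).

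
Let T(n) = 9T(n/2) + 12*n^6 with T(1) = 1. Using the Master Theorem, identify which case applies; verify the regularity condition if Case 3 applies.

a=9, b=2, f(n)=12*n^6.
log_2(9) = 3.17 < 6.
f(n) = Omega(n^(3.17+epsilon)) for some epsilon > 0, so Case 3 is the candidate.
Regularity: a*f(n/b) = 9*12*(n/2)^6 = (9/64)*12*n^6 <= c*f(n) with c = 9/64 < 1. Satisfied.
Case 3: T(n) = Theta(n^6).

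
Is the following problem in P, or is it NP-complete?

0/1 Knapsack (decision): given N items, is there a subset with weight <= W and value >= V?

This problem is NP-complete: reduces from Subset Sum.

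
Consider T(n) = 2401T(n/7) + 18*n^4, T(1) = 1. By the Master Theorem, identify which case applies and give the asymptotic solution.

a=2401, b=7, f(n)=18*n^4.
log_7(2401) = 4, so n^(log_b(a)) = n^4.
f(n) = Theta(n^4), so Case 2 applies.
T(n) = Theta(n^4 log n).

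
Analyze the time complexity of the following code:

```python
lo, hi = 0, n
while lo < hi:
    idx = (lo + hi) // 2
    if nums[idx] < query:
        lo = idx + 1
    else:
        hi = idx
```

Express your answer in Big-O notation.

Time complexity: O(log n).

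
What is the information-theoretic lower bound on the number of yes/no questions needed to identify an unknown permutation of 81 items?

There are 81! = 5797126020747367985879734231578109105412357244731625958745865049716390179693892056256184534249745940480000000000000000000 permutations. Each yes/no question gives at most 1 bit, so at least ceil(log_2(5797126020747367985879734231578109105412357244731625958745865049716390179693892056256184534249745940480000000000000000000)) = 402 questions are needed.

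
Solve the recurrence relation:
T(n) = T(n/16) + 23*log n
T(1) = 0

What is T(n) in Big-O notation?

Each of the log_16(n) levels adds O(log n). T(n) = O(log^2 n).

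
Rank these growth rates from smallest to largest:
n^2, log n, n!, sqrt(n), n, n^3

Ordered by growth rate: log n < sqrt(n) < n < n^2 < n^3 < n!.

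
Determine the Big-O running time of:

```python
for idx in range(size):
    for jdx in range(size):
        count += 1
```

Time complexity: O(n^2).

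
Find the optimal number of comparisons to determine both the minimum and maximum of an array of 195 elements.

Naive approach: 388 comparisons (194 for max + 194 for min).
Optimal: Compare elements in pairs first (floor(n/2) = 97 comparisons), then find max among winners and min among losers (97 comparisons each).
Total: ceil(3n/2) - 2 = 291 comparisons. An adversary argument shows this is also a lower bound.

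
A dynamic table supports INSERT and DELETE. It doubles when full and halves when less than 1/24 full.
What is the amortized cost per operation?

Using potential function Phi = |2*num_items - table_size| when load > 1/2, and Phi = table_size/2 - num_items otherwise. The gap of 1/24 vs 1/2 for shrinking prevents thrashing. Both insert and delete have O(1) amortized cost.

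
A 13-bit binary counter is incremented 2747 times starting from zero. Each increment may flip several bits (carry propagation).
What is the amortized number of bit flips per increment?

Bit i flips on every 2^i-th increment, so over 2747 increments bit i flips floor(2747/2^i) times. Summing over i: total flips < 2 * 2747. Amortized: < 2 = O(1) per increment.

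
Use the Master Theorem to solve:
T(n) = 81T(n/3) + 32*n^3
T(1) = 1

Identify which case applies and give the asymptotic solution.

a=81, b=3, f(n)=32*n^3.
log_3(81) = 4 > 3.
Since f(n) = O(n^3) is polynomially smaller than n^4, Case 1 applies.
T(n) = Theta(n^4).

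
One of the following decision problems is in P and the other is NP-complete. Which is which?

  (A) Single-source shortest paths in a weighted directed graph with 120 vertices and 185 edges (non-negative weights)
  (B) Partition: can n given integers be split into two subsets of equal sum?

(A) is P: Dijkstra's algorithm runs in O((V+E) log V).
(B) is NP-complete: Subset Sum reduces to it (one of Karp's 21 NP-complete problems).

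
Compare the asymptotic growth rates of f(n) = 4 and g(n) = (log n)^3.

g(n) = (log n)^3 grows faster: any unbounded function dominates a constant.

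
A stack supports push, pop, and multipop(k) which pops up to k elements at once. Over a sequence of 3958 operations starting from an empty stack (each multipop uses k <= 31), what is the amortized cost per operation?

Each element is pushed exactly once and popped at most once (whether by pop or as part of a multipop). So the total number of individual pops over the whole sequence is at most the number of pushes, which is at most 3958. Total work <= 2 * 3958, hence O(1) amortized per operation.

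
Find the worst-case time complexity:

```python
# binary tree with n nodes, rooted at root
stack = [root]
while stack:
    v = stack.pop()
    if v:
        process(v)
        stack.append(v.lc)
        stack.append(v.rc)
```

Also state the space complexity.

Time complexity: O(n).
Space complexity: O(n).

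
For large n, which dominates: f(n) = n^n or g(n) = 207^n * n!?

g(n) = 207^n * n! grows faster: by Stirling n! ~ sqrt(2 pi n)(n/e)^n, so 207^n n! / n^n ~ (207/e)^n sqrt(2 pi n) -> infinity since 207/e > 1.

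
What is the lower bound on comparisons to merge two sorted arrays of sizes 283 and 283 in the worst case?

Adversary: with |283 - 283| <= 1 the inputs can be fully interleaved so that every adjacent pair in the merged output comes from different arrays. Then each of the 565 adjacent pairs must be directly compared, or the algorithm cannot determine their relative order. Standard merge meets this bound.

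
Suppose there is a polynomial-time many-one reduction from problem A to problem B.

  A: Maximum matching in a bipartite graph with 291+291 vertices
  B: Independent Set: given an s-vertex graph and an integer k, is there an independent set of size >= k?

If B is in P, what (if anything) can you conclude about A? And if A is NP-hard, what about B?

A poly-time reduction A <=_p B means any A-instance can be transformed to a B-instance in poly time.
If B is in P: compose the reduction with B's poly-time algorithm to solve A in poly time, so A is in P.
If A is NP-hard: every NP problem reduces to A, which reduces to B; composing reductions, every NP problem reduces to B, so B is NP-hard.
(Here in fact A is P and B is NP-complete.)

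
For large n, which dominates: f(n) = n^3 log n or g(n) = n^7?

g(n) = n^7 grows faster: n^7 / (n^3 log n) = n^4/log n -> infinity.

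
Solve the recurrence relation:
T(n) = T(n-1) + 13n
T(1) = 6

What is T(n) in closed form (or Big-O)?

Unrolling: T(n) = 6 + 13*(2 + 3 + ... + n) = 6 + 13*(n(n+1)/2 - 1) = O(n^2).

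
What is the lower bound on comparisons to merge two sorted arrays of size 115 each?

To merge two sorted arrays of size 115, we need at least 229 comparisons in the worst case. An adversary can force every element to be compared.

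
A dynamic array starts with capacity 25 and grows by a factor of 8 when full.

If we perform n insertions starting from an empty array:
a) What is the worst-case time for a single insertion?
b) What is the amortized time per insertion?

(a) Worst-case single insertion: O(n) -- when the array is full at capacity c, the resize copies all c elements, and c can be Theta(n).
(b) Resizes happen at sizes 25, 200, 1600, ... Total copy cost for n insertions: 25 + 200 + ... = O(n) (geometric series with ratio 1/8). Amortized cost per insertion: O(n)/n = O(1).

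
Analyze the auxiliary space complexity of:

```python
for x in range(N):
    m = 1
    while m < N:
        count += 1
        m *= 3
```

Space complexity: O(1).
Only a constant amount of auxiliary storage is used; nothing grows with n.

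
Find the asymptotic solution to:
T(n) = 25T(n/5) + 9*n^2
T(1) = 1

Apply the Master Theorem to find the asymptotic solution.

a=25, b=5, f(n)=9*n^2. log_5(25) = 2. Case 2: T(n) = O(n^2 log n).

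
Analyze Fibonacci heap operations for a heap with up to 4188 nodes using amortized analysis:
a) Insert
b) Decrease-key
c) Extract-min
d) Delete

Fibonacci heaps use lazy consolidation. Potential function Phi = t + 2m (t = number of trees, m = marked nodes).
- Insert: O(1) actual, Delta Phi = +1 (one new tree) => O(1) amortized.
- Decrease-key: with c cascading cuts, actual cost is O(c); Delta Phi <= c - 2(c-1) + 2 = 4 - c (c new trees; >= c-1 marks cleared; <= 1 new mark). Amortized O(c) + (4 - c) = O(1).
- Extract-min: O(D(n) + t) actual; consolidation drops t to <= D(n)+1, so Delta Phi pays for the t term. D(n) = O(log n) for n = 4188 => O(log n) amortized.
- Delete: decrease-key to -inf then extract-min = O(log n).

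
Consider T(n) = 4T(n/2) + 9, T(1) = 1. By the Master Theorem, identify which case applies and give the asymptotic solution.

a=4, b=2, f(n)=9.
log_2(4) = 2 > 0.
Since f(n) = O(n^0) is polynomially smaller than n^2, Case 1 applies.
T(n) = Theta(n^2).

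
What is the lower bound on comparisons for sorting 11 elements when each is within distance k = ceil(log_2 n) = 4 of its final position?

Partition the 11 positions into floor(n/k) blocks of k = 4 consecutive positions; any permutation within a block keeps every element within k of its final position, so there are at least (k!)^(n/k) distinguishable inputs. Lower bound: log_2((k!)^(n/k)) = (n/k) * log_2(k!) = Theta(n log k); with k = ceil(log_2 n), this is Omega(n log log n).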